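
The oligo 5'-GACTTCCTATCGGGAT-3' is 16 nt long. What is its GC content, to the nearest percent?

Counting bases: G=4, A=3, T=5, C=4
G+C = 4 + 4 = 8 out of 16 bases
%GC = 8/16 × 100 = 50% ≈ 50%

50%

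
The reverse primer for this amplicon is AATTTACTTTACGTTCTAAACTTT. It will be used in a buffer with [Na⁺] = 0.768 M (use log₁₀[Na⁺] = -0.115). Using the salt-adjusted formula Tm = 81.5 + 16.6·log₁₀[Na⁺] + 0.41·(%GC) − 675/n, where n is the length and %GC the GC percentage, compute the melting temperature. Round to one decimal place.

60.0°C

Length n = 24. A=7, T=12, C=4, G=1
G+C = 5, so %GC = 5/24 × 100 = 20.833%
Salt term: 16.6 × (-0.115) = -1.909
GC term: 0.41 × 20.833 = 8.542; length term: −675/24 = −28.125
Tm = 81.5 + (-1.909) + 8.542 − 28.125 = 60.008 → 60.0°C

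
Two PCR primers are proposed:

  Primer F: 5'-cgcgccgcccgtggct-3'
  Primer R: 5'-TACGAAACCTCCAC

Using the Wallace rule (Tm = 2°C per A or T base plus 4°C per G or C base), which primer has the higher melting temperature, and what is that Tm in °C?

Primer F: A+T=2, G+C=14 → Tm = 2(2)+4(14) = 60°C
Primer R: A+T=7, G+C=7 → Tm = 2(7)+4(7) = 42°C
60°C vs 42°C → primer F is higher.

Primer F, 60°C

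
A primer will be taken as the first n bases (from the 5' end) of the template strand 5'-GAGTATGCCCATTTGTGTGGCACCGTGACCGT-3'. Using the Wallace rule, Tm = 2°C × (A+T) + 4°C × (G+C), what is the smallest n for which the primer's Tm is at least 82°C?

First 26 bases: GAGTATGCCCATTTGTGTGGCACCGT → Tm = 80°C (< 82°C)
First 27 bases: GAGTATGCCCATTTGTGTGGCACCGTG → Tm = 84°C (≥ 82°C)
Each additional base adds 2°C (A/T) or 4°C (G/C), so Tm is non-decreasing in n; n = 27 is the first length to reach 82°C.

n = 27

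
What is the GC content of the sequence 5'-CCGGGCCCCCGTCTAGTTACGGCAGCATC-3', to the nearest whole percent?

69%

A=4, T=5, C=12, G=8
G+C = 8 + 12 = 20 out of 29 bases
%GC = 20/29 × 100 = 68.97% ≈ 69%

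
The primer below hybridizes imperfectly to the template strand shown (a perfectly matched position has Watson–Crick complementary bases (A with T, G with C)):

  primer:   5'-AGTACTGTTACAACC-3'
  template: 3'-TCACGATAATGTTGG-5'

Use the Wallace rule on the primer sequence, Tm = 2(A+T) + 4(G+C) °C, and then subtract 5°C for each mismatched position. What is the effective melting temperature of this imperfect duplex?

32°C

Primer base counts: A=5, T=4, G=2, C=4 → A+T=9, G+C=6
Perfect-match Tm = 2(9) + 4(6) = 18 + 24 = 42°C
Mismatches (positions where the bases are not complementary): 2 (at positions 4, 7)
Effective Tm = 42 − 2×5 = 42 − 10 = 32°C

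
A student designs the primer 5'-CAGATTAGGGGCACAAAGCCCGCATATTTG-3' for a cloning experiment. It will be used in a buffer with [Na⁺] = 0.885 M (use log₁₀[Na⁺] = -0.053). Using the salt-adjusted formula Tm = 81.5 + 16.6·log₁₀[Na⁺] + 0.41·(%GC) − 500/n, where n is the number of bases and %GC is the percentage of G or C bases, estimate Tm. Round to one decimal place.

Length n = 30. Base counts: G=8, A=9, T=6, C=7
G+C = 15, so %GC = 15/30 × 100 = 50%
Salt term: 16.6 × (-0.053) = -0.88
GC term: 0.41 × 50 = 20.5; length term: −500/30 = −16.667
Tm = 81.5 + (-0.88) + 20.5 − 16.667 = 84.453 → 84.5°C

84.5°C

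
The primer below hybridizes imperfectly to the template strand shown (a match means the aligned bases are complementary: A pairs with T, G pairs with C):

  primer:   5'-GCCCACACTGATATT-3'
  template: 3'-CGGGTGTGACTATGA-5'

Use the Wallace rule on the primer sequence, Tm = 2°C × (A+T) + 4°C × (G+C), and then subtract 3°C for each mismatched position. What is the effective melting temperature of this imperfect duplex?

Primer base counts: A=4, T=4, G=2, C=5 → A+T=8, G+C=7
Perfect-match Tm = 2(8) + 4(7) = 16 + 28 = 44°C
Mismatches (positions where the bases are not complementary): 1 (at position 14)
Effective Tm = 44 − 1×3 = 44 − 3 = 41°C

41°C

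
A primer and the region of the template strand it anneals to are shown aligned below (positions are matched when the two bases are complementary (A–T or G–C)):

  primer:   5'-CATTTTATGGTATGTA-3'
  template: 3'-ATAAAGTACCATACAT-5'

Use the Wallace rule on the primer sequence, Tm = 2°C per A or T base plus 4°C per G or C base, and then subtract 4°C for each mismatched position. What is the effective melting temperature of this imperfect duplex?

Primer base counts: A=4, T=8, G=3, C=1 → A+T=12, G+C=4
Perfect-match Tm = 2(12) + 4(4) = 24 + 16 = 40°C
Mismatches (positions where the bases are not complementary): 2 (at positions 1, 6)
Effective Tm = 40 − 2×4 = 40 − 8 = 32°C

32°C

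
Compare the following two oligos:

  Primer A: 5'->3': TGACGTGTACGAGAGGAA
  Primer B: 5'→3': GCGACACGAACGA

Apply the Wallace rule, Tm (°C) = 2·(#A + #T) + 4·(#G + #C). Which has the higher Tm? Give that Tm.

Primer A: A+T=9, G+C=9 → Tm = 2(9)+4(9) = 54°C
Primer B: A+T=5, G+C=8 → Tm = 2(5)+4(8) = 42°C
54°C vs 42°C → primer A is higher.

Primer A, 54°C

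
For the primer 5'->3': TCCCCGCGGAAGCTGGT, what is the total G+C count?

12

Counting bases: C=6, G=6, T=3, A=2
G+C = 6 + 6 = 12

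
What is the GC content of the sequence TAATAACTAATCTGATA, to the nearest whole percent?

G=1, C=2, A=8, T=6
G+C = 1 + 2 = 3 out of 17 bases
%GC = 3/17 × 100 = 17.65% ≈ 18%

18%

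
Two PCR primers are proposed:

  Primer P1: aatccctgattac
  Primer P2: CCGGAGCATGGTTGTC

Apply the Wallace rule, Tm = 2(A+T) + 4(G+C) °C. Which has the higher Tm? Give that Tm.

Primer P2, 52°C

Primer P1: A+T=8, G+C=5 → Tm = 2(8)+4(5) = 36°C
Primer P2: A+T=6, G+C=10 → Tm = 2(6)+4(10) = 52°C
36°C vs 52°C → primer P2 is higher.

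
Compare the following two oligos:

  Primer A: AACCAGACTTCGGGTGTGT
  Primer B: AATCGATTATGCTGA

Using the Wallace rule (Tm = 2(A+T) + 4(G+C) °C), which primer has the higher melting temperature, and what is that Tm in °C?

Primer A: A+T=9, G+C=10 → Tm = 2(9)+4(10) = 58°C
Primer B: A+T=10, G+C=5 → Tm = 2(10)+4(5) = 40°C
58°C vs 40°C → primer A is higher.

Primer A, 58°C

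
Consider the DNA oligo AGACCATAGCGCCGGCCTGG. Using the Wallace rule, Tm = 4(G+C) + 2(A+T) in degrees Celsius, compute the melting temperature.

Base counts: A=4, G=7, C=7, T=2
AT pairs contribute 6, GC pairs contribute 14.
Tm = 4·14 + 2·6 = 56 + 12 = 68°C

68°C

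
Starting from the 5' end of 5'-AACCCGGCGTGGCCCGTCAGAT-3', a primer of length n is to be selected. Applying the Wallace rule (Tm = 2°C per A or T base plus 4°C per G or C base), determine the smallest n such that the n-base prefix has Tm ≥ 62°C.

n = 18

First 17 bases: AACCCGGCGTGGCCCGT → Tm = 60°C (< 62°C)
First 18 bases: AACCCGGCGTGGCCCGTC → Tm = 64°C (≥ 62°C)
Each additional base adds 2°C (A/T) or 4°C (G/C), so Tm is non-decreasing in n; n = 18 is the first length to reach 62°C.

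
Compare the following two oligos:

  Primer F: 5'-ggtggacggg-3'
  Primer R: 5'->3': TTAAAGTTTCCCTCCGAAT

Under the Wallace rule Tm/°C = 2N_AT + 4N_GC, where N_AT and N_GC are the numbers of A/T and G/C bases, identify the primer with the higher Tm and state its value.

Primer F: A+T=2, G+C=8 → Tm = 2(2)+4(8) = 36°C
Primer R: A+T=12, G+C=7 → Tm = 2(12)+4(7) = 52°C
36°C vs 52°C → primer R is higher.

Primer R, 52°C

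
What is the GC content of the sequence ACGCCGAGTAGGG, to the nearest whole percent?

69%

Scanning the sequence gives T=1, A=3, G=6, C=3.
G+C = 6 + 3 = 9 out of 13 bases
%GC = 9/13 × 100 = 69.23% ≈ 69%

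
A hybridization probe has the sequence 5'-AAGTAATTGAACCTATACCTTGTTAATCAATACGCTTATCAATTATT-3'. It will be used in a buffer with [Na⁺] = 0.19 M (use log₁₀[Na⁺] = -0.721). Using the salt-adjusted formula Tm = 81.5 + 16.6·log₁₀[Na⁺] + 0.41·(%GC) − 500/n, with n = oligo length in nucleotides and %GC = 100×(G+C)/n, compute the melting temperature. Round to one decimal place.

69.4°C

Length n = 47. G=4, T=18, C=8, A=17
G+C = 12, so %GC = 12/47 × 100 = 25.532%
Salt term: 16.6 × (-0.721) = -11.969
GC term: 0.41 × 25.532 = 10.468; length term: −500/47 = −10.638
Tm = 81.5 + (-11.969) + 10.468 − 10.638 = 69.361 → 69.4°C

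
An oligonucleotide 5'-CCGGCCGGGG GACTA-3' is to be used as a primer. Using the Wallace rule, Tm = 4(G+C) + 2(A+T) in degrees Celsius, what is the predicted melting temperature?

54°C

Counting bases: T=1, C=5, A=2, G=7
AT pairs contribute 3, GC pairs contribute 12.
Tm = 2(3) + 4(12) = 6 + 48 = 54°C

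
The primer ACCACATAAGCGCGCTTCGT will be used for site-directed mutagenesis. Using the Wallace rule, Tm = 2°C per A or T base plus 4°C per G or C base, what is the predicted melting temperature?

Counting bases: G=4, C=7, A=5, T=4
AT pairs contribute 9, GC pairs contribute 11.
Tm = 2×9 + 4×11 = 62°C

62°C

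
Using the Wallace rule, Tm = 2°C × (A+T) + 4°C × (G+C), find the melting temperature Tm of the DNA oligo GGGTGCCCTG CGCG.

Scanning the sequence gives G=7, A=0, T=2, C=5.
So N_AT = 2 and N_GC = 12.
Tm = 2(2) + 4(12) = 4 + 48 = 52°C

52°C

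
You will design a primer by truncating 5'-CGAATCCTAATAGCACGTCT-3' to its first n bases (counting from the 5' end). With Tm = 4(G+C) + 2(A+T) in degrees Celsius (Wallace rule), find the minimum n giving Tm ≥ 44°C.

First 15 bases: CGAATCCTAATAGCA → Tm = 42°C (< 44°C)
First 16 bases: CGAATCCTAATAGCAC → Tm = 46°C (≥ 44°C)
Each additional base adds 2°C (A/T) or 4°C (G/C), so Tm is non-decreasing in n; n = 16 is the first length to reach 44°C.

n = 16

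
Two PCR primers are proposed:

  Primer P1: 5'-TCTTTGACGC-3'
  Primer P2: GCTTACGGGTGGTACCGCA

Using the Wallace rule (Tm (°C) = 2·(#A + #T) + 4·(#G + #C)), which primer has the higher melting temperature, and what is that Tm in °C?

Primer P2, 62°C

Primer P1: A+T=5, G+C=5 → Tm = 2(5)+4(5) = 30°C
Primer P2: A+T=7, G+C=12 → Tm = 2(7)+4(12) = 62°C
30°C vs 62°C → primer P2 is higher.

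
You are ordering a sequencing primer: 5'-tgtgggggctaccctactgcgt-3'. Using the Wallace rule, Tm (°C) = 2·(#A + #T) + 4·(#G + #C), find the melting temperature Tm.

72°C

G=8, C=6, A=2, T=6
A+T = 8, G+C = 14
Tm = 2×8 + 4×14 = 72°C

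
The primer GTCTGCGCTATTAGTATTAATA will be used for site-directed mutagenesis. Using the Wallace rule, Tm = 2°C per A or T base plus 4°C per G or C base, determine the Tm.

58°C

Base counts: G=4, A=6, C=3, T=9
AT pairs contribute 15, GC pairs contribute 7.
Tm = 2×15 + 4×7 = 58°C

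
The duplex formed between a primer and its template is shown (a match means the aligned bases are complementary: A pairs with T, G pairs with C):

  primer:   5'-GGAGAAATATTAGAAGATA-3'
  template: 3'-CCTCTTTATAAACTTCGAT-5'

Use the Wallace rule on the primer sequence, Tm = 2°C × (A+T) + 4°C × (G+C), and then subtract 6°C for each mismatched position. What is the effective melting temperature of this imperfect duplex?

36°C

Primer base counts: A=10, T=4, G=5, C=0 → A+T=14, G+C=5
Perfect-match Tm = 2(14) + 4(5) = 28 + 20 = 48°C
Mismatches (positions where the bases are not complementary): 2 (at positions 12, 17)
Effective Tm = 48 − 2×6 = 48 − 12 = 36°C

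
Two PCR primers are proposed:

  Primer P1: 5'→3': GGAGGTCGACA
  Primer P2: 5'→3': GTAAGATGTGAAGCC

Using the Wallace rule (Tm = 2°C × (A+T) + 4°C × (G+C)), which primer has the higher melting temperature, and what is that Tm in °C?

Primer P1: A+T=4, G+C=7 → Tm = 2(4)+4(7) = 36°C
Primer P2: A+T=8, G+C=7 → Tm = 2(8)+4(7) = 44°C
36°C vs 44°C → primer P2 is higher.

Primer P2, 44°C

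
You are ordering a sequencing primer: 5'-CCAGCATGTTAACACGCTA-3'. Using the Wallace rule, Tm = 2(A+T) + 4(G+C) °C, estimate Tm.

Scanning the sequence gives C=6, A=6, T=4, G=3.
A+T = 10, G+C = 9
Tm = 2×10 + 4×9 = 56°C

56°C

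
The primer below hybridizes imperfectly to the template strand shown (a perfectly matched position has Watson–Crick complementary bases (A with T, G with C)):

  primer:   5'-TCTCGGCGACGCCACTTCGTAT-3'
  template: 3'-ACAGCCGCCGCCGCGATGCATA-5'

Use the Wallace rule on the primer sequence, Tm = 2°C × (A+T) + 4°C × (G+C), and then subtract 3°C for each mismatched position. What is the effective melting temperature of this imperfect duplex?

55°C

Primer base counts: A=3, T=6, G=5, C=8 → A+T=9, G+C=13
Perfect-match Tm = 2(9) + 4(13) = 18 + 52 = 70°C
Mismatches (positions where the bases are not complementary): 5 (at positions 2, 9, 12, 14, 17)
Effective Tm = 70 − 5×3 = 70 − 15 = 55°C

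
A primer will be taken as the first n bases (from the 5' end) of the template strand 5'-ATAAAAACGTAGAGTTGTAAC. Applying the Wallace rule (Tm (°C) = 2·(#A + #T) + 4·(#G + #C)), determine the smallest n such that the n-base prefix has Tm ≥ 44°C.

First 16 bases: ATAAAAACGTAGAGTT → Tm = 40°C (< 44°C)
First 17 bases: ATAAAAACGTAGAGTTG → Tm = 44°C (≥ 44°C)
Each additional base adds 2°C (A/T) or 4°C (G/C), so Tm is non-decreasing in n; n = 17 is the first length to reach 44°C.

n = 17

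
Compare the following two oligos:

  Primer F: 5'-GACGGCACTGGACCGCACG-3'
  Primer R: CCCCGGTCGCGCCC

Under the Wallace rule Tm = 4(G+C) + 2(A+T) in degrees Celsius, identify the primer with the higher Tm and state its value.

Primer F: A+T=5, G+C=14 → Tm = 2(5)+4(14) = 66°C
Primer R: A+T=1, G+C=13 → Tm = 2(1)+4(13) = 54°C
66°C vs 54°C → primer F is higher.

Primer F, 66°C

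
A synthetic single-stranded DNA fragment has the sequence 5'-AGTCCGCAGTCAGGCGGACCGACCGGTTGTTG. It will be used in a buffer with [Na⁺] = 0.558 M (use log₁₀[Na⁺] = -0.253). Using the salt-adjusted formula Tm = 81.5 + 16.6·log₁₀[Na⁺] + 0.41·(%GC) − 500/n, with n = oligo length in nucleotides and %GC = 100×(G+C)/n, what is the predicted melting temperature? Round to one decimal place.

Length n = 32. Base counts: G=12, T=6, C=9, A=5
G+C = 21, so %GC = 21/32 × 100 = 65.625%
Salt term: 16.6 × (-0.253) = -4.2
GC term: 0.41 × 65.625 = 26.906; length term: −500/32 = −15.625
Tm = 81.5 + (-4.2) + 26.906 − 15.625 = 88.581 → 88.6°C

88.6°C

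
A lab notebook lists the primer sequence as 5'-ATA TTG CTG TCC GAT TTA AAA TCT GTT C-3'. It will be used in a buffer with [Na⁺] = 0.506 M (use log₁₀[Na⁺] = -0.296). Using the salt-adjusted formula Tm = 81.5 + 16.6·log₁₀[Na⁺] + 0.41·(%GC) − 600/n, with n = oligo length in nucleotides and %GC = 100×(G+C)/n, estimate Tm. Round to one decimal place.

68.3°C

Length n = 28. Counting bases: A=7, G=4, C=5, T=12
G+C = 9, so %GC = 9/28 × 100 = 32.143%
Salt term: 16.6 × (-0.296) = -4.914
GC term: 0.41 × 32.143 = 13.179; length term: −600/28 = −21.429
Tm = 81.5 + (-4.914) + 13.179 − 21.429 = 68.336 → 68.3°C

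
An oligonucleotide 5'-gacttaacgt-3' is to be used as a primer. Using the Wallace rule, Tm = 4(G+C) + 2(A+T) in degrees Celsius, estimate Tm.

28°C

Base counts: A=3, C=2, G=2, T=3
So N_AT = 6 and N_GC = 4.
Tm = 2×6 + 4×4 = 28°C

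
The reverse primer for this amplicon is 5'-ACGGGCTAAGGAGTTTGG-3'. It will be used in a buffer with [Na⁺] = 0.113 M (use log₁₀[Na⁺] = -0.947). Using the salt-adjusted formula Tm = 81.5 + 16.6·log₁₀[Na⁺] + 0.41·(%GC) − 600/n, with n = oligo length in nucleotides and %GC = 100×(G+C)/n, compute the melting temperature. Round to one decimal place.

55.2°C

Length n = 18. C=2, G=8, A=4, T=4
G+C = 10, so %GC = 10/18 × 100 = 55.556%
Salt term: 16.6 × (-0.947) = -15.72
GC term: 0.41 × 55.556 = 22.778; length term: −600/18 = −33.333
Tm = 81.5 + (-15.72) + 22.778 − 33.333 = 55.225 → 55.2°C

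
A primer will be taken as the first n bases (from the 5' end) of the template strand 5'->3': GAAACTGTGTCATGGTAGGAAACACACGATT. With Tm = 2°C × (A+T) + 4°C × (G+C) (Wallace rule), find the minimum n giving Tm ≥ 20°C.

First 6 bases: GAAACT → Tm = 16°C (< 20°C)
First 7 bases: GAAACTG → Tm = 20°C (≥ 20°C)
Each additional base adds 2°C (A/T) or 4°C (G/C), so Tm is non-decreasing in n; n = 7 is the first length to reach 20°C.

n = 7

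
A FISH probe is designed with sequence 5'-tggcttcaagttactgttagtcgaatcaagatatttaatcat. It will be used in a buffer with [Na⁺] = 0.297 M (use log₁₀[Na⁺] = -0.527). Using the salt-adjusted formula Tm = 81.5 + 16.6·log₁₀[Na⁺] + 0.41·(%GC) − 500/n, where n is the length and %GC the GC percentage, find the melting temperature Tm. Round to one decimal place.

73.5°C

Length n = 42. Scanning the sequence gives G=7, T=16, A=13, C=6.
G+C = 13, so %GC = 13/42 × 100 = 30.952%
Salt term: 16.6 × (-0.527) = -8.748
GC term: 0.41 × 30.952 = 12.69; length term: −500/42 = −11.905
Tm = 81.5 + (-8.748) + 12.69 − 11.905 = 73.537 → 73.5°C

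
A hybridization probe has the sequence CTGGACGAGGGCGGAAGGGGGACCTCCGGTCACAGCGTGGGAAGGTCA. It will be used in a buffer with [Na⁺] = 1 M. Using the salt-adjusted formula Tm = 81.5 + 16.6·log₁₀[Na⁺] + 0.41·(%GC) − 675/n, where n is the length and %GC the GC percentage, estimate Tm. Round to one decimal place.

Length n = 48. Counting bases: C=11, T=5, G=22, A=10
G+C = 33, so %GC = 33/48 × 100 = 68.75%
Salt term: 16.6 × (0) = 0
GC term: 0.41 × 68.75 = 28.188; length term: −675/48 = −14.062
Tm = 81.5 + (0) + 28.188 − 14.062 = 95.626 → 95.6°C

95.6°C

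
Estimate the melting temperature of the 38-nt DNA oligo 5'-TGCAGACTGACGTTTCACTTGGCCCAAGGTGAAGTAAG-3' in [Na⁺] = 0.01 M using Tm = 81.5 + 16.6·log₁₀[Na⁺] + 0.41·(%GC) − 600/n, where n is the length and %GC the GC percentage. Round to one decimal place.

53.0°C

Length n = 38. Counting bases: A=10, T=9, G=11, C=8
G+C = 19, so %GC = 19/38 × 100 = 50%
Salt term: 16.6 × (-2) = -33.2
GC term: 0.41 × 50 = 20.5; length term: −600/38 = −15.789
Tm = 81.5 + (-33.2) + 20.5 − 15.789 = 53.011 → 53.0°C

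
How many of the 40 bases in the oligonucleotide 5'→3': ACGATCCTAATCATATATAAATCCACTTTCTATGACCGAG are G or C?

14

Base counts: A=14, G=4, T=12, C=10
Total G or C: 4 + 10 = 14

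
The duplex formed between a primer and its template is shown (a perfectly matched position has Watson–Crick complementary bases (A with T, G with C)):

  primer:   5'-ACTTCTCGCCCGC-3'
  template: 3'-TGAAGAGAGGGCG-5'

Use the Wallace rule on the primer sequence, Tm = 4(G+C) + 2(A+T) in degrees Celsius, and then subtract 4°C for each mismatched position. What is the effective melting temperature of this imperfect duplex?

40°C

Primer base counts: A=1, T=3, G=2, C=7 → A+T=4, G+C=9
Perfect-match Tm = 2(4) + 4(9) = 8 + 36 = 44°C
Mismatches (positions where the bases are not complementary): 1 (at position 8)
Effective Tm = 44 − 1×4 = 44 − 4 = 40°C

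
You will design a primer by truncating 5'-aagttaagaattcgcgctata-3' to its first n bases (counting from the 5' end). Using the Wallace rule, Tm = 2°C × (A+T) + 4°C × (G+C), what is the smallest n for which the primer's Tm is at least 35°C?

n = 14

First 13 bases: AAGTTAAGAATTC → Tm = 32°C (< 35°C)
First 14 bases: AAGTTAAGAATTCG → Tm = 36°C (≥ 35°C)
Each additional base adds 2°C (A/T) or 4°C (G/C), so Tm is non-decreasing in n; n = 14 is the first length to reach 35°C.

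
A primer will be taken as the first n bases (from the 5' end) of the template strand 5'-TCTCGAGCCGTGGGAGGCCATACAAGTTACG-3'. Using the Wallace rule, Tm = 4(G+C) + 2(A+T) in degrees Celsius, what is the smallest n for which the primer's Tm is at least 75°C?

n = 23

First 22 bases: TCTCGAGCCGTGGGAGGCCATA → Tm = 72°C (< 75°C)
First 23 bases: TCTCGAGCCGTGGGAGGCCATAC → Tm = 76°C (≥ 75°C)
Each additional base adds 2°C (A/T) or 4°C (G/C), so Tm is non-decreasing in n; n = 23 is the first length to reach 75°C.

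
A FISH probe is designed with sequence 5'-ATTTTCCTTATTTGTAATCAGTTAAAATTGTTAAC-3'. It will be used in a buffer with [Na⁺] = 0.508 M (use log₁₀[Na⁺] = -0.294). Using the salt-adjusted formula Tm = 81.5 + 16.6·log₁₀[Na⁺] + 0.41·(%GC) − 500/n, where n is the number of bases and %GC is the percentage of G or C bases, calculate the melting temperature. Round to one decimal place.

Length n = 35. Scanning the sequence gives C=4, A=11, G=3, T=17.
G+C = 7, so %GC = 7/35 × 100 = 20%
Salt term: 16.6 × (-0.294) = -4.88
GC term: 0.41 × 20 = 8.2; length term: −500/35 = −14.286
Tm = 81.5 + (-4.88) + 8.2 − 14.286 = 70.534 → 70.5°C

70.5°C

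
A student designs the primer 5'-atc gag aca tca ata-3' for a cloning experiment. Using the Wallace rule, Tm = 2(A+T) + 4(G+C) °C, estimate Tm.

Scanning the sequence gives G=2, C=3, T=3, A=7.
AT pairs contribute 10, GC pairs contribute 5.
Tm = 2×10 + 4×5 = 40°C

40°C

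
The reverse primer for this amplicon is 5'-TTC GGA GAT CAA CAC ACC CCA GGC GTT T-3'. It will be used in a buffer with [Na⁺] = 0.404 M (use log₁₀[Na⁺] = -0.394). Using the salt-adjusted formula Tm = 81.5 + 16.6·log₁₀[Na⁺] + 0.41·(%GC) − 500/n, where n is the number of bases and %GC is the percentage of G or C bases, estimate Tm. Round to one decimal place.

Length n = 28. G=6, A=7, T=6, C=9
G+C = 15, so %GC = 15/28 × 100 = 53.571%
Salt term: 16.6 × (-0.394) = -6.54
GC term: 0.41 × 53.571 = 21.964; length term: −500/28 = −17.857
Tm = 81.5 + (-6.54) + 21.964 − 17.857 = 79.067 → 79.1°C

79.1°C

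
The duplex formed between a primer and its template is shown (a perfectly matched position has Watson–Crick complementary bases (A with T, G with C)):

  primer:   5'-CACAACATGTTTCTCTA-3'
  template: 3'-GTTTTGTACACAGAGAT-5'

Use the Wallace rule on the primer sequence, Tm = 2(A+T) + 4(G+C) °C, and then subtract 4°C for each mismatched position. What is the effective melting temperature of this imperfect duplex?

38°C

Primer base counts: A=5, T=6, G=1, C=5 → A+T=11, G+C=6
Perfect-match Tm = 2(11) + 4(6) = 22 + 24 = 46°C
Mismatches (positions where the bases are not complementary): 2 (at positions 3, 11)
Effective Tm = 46 − 2×4 = 46 − 8 = 38°C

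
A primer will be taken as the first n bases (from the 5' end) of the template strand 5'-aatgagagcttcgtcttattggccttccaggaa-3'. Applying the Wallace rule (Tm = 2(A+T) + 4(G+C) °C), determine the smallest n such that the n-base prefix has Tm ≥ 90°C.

n = 31

First 30 bases: AATGAGAGCTTCGTCTTATTGGCCTTCCAG → Tm = 88°C (< 90°C)
First 31 bases: AATGAGAGCTTCGTCTTATTGGCCTTCCAGG → Tm = 92°C (≥ 90°C)
Each additional base adds 2°C (A/T) or 4°C (G/C), so Tm is non-decreasing in n; n = 31 is the first length to reach 90°C.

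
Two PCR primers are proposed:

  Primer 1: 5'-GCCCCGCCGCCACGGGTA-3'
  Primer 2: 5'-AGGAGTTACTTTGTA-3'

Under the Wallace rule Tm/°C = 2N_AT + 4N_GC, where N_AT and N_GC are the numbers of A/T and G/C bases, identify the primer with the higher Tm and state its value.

Primer 1: A+T=3, G+C=15 → Tm = 2(3)+4(15) = 66°C
Primer 2: A+T=10, G+C=5 → Tm = 2(10)+4(5) = 40°C
66°C vs 40°C → primer 1 is higher.

Primer 1, 66°C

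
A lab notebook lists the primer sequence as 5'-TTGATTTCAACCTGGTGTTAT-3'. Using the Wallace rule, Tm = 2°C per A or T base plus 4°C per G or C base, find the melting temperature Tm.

Scanning the sequence gives C=3, A=4, T=10, G=4.
AT pairs contribute 14, GC pairs contribute 7.
Tm = 4·7 + 2·14 = 28 + 28 = 56°C

56°C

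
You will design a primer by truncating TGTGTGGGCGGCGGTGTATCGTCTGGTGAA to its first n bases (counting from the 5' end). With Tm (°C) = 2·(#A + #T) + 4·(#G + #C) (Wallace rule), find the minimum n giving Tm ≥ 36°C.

First 10 bases: TGTGTGGGCG → Tm = 34°C (< 36°C)
First 11 bases: TGTGTGGGCGG → Tm = 38°C (≥ 36°C)
Each additional base adds 2°C (A/T) or 4°C (G/C), so Tm is non-decreasing in n; n = 11 is the first length to reach 36°C.

n = 11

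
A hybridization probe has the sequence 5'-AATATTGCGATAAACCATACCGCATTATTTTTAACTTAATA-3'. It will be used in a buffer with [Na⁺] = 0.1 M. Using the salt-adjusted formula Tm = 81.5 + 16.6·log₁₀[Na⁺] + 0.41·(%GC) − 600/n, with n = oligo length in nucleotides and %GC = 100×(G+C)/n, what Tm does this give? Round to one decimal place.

60.3°C

Length n = 41. C=7, G=3, A=16, T=15
G+C = 10, so %GC = 10/41 × 100 = 24.39%
Salt term: 16.6 × (-1) = -16.6
GC term: 0.41 × 24.39 = 10; length term: −600/41 = −14.634
Tm = 81.5 + (-16.6) + 10 − 14.634 = 60.266 → 60.3°C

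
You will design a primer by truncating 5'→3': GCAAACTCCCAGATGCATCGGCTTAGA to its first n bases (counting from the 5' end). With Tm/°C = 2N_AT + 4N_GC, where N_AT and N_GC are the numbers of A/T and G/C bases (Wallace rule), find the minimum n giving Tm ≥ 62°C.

First 19 bases: GCAAACTCCCAGATGCATC → Tm = 58°C (< 62°C)
First 20 bases: GCAAACTCCCAGATGCATCG → Tm = 62°C (≥ 62°C)
Since every base adds ≥2°C, Tm only increases with n, so the threshold is first crossed at n = 20.

n = 20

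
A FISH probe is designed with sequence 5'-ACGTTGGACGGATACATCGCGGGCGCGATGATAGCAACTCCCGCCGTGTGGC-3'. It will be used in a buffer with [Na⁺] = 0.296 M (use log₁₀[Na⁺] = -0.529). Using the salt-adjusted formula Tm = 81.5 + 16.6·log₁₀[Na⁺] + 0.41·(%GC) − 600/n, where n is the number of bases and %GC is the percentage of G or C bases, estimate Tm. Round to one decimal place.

87.2°C

Length n = 52. A=10, G=18, T=9, C=15
G+C = 33, so %GC = 33/52 × 100 = 63.462%
Salt term: 16.6 × (-0.529) = -8.781
GC term: 0.41 × 63.462 = 26.019; length term: −600/52 = −11.538
Tm = 81.5 + (-8.781) + 26.019 − 11.538 = 87.2 → 87.2°C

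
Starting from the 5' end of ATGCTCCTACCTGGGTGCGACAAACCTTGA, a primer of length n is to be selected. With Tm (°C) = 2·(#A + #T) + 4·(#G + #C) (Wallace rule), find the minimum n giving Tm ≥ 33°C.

n = 11

First 10 bases: ATGCTCCTAC → Tm = 30°C (< 33°C)
First 11 bases: ATGCTCCTACC → Tm = 34°C (≥ 33°C)
Each additional base adds 2°C (A/T) or 4°C (G/C), so Tm is non-decreasing in n; n = 11 is the first length to reach 33°C.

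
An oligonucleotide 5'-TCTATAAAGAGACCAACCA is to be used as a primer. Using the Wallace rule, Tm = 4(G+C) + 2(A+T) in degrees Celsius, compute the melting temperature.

52°C

C=5, T=3, G=2, A=9
So N_AT = 12 and N_GC = 7.
Tm = 4·7 + 2·12 = 28 + 24 = 52°C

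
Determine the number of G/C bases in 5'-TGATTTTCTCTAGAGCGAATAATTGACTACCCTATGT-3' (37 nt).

Scanning the sequence gives G=6, A=10, C=7, T=14.
G+C = 6 + 7 = 13

13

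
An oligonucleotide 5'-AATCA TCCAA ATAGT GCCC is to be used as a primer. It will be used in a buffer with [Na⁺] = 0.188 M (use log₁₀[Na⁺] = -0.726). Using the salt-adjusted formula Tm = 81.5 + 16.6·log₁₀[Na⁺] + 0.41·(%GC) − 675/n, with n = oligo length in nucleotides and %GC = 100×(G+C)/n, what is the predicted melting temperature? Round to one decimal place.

Length n = 19. C=6, G=2, A=7, T=4
G+C = 8, so %GC = 8/19 × 100 = 42.105%
Salt term: 16.6 × (-0.726) = -12.052
GC term: 0.41 × 42.105 = 17.263; length term: −675/19 = −35.526
Tm = 81.5 + (-12.052) + 17.263 − 35.526 = 51.185 → 51.2°C

51.2°C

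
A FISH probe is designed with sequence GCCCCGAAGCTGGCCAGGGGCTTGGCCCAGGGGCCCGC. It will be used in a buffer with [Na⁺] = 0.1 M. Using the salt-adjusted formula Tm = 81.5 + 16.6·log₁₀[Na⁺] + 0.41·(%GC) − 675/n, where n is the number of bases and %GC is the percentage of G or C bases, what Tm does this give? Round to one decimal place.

Length n = 38. T=3, G=16, A=4, C=15
G+C = 31, so %GC = 31/38 × 100 = 81.579%
Salt term: 16.6 × (-1) = -16.6
GC term: 0.41 × 81.579 = 33.447; length term: −675/38 = −17.763
Tm = 81.5 + (-16.6) + 33.447 − 17.763 = 80.584 → 80.6°C

80.6°C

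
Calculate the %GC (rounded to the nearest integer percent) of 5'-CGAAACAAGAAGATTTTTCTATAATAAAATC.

23%

C=4, T=9, A=15, G=3
G+C = 3 + 4 = 7 out of 31 bases
%GC = 7/31 × 100 = 22.58% ≈ 23%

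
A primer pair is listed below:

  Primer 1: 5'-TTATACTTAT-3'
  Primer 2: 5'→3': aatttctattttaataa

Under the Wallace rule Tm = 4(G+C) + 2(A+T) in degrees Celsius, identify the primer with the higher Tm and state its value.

Primer 2, 36°C

Primer 1: A+T=9, G+C=1 → Tm = 2(9)+4(1) = 22°C
Primer 2: A+T=16, G+C=1 → Tm = 2(16)+4(1) = 36°C
22°C vs 36°C → primer 2 is higher.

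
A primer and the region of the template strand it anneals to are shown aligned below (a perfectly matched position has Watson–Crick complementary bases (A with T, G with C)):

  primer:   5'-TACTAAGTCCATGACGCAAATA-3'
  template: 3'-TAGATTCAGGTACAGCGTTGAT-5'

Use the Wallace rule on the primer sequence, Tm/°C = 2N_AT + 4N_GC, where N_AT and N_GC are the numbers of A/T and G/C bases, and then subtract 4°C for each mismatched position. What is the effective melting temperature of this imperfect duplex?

Primer base counts: A=9, T=5, G=3, C=5 → A+T=14, G+C=8
Perfect-match Tm = 2(14) + 4(8) = 28 + 32 = 60°C
Mismatches (positions where the bases are not complementary): 4 (at positions 1, 2, 14, 20)
Effective Tm = 60 − 4×4 = 60 − 16 = 44°C

44°C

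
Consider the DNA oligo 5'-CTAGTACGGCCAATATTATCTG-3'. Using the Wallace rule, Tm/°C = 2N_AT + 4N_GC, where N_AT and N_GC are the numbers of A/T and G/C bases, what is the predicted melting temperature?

Counting bases: T=7, A=6, G=4, C=5
A+T = 13, G+C = 9
Tm = 2(13) + 4(9) = 26 + 36 = 62°C

62°C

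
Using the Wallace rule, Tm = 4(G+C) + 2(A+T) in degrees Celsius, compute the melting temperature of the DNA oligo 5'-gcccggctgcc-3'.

42°C

Counting bases: G=4, A=0, C=6, T=1
A+T = 1, G+C = 10
Tm = 2×1 + 4×10 = 42°C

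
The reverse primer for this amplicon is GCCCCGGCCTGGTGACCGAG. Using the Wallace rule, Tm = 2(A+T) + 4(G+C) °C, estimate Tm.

Base counts: C=8, T=2, G=8, A=2
A+T = 4, G+C = 16
Tm = 4·16 + 2·4 = 64 + 8 = 72°C

72°C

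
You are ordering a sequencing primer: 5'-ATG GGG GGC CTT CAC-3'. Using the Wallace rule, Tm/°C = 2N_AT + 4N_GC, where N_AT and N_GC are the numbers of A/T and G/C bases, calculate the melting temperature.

50°C

Scanning the sequence gives A=2, T=3, C=4, G=6.
So N_AT = 5 and N_GC = 10.
Tm = 4·10 + 2·5 = 40 + 10 = 50°C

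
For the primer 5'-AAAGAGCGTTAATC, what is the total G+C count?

Scanning the sequence gives T=3, A=6, G=3, C=2.
G+C = 3 + 2 = 5

5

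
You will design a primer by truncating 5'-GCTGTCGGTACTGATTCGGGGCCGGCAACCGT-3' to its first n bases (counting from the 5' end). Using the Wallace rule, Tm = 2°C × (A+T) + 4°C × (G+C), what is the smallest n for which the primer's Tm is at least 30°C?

First 8 bases: GCTGTCGG → Tm = 28°C (< 30°C)
First 9 bases: GCTGTCGGT → Tm = 30°C (≥ 30°C)
Each additional base adds 2°C (A/T) or 4°C (G/C), so Tm is non-decreasing in n; n = 9 is the first length to reach 30°C.

n = 9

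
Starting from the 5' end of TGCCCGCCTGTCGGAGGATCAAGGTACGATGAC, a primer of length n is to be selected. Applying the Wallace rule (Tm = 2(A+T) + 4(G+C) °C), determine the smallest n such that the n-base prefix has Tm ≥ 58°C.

n = 17

First 16 bases: TGCCCGCCTGTCGGAG → Tm = 56°C (< 58°C)
First 17 bases: TGCCCGCCTGTCGGAGG → Tm = 60°C (≥ 58°C)
Each additional base adds 2°C (A/T) or 4°C (G/C), so Tm is non-decreasing in n; n = 17 is the first length to reach 58°C.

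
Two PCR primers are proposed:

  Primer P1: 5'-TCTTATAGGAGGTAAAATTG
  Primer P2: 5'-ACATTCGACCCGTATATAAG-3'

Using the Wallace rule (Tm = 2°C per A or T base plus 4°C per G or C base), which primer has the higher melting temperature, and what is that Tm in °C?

Primer P2, 56°C

Primer P1: A+T=14, G+C=6 → Tm = 2(14)+4(6) = 52°C
Primer P2: A+T=12, G+C=8 → Tm = 2(12)+4(8) = 56°C
52°C vs 56°C → primer P2 is higher.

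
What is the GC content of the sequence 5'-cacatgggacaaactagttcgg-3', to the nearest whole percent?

50%

Counting bases: C=5, A=7, G=6, T=4
G+C = 6 + 5 = 11 out of 22 bases
%GC = 11/22 × 100 = 50% ≈ 50%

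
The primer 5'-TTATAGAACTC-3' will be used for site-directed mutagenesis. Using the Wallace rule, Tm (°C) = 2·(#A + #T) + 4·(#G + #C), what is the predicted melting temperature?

Base counts: A=4, C=2, G=1, T=4
So N_AT = 8 and N_GC = 3.
Tm = 2(8) + 4(3) = 16 + 12 = 28°C

28°C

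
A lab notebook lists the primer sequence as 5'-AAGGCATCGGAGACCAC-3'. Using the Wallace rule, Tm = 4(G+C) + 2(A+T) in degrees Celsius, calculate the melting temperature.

54°C

G=5, A=6, T=1, C=5
A+T = 7, G+C = 10
Tm = 4·10 + 2·7 = 40 + 14 = 54°C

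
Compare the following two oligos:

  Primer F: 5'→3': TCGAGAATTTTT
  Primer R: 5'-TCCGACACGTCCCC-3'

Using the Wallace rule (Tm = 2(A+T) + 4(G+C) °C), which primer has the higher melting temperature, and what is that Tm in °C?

Primer R, 48°C

Primer F: A+T=9, G+C=3 → Tm = 2(9)+4(3) = 30°C
Primer R: A+T=4, G+C=10 → Tm = 2(4)+4(10) = 48°C
30°C vs 48°C → primer R is higher.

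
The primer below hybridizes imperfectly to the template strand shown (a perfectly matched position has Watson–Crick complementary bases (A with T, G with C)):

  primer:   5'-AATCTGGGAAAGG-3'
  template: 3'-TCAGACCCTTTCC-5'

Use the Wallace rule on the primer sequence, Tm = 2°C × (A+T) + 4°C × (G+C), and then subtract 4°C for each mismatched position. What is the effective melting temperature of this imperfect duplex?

Primer base counts: A=5, T=2, G=5, C=1 → A+T=7, G+C=6
Perfect-match Tm = 2(7) + 4(6) = 14 + 24 = 38°C
Mismatches (positions where the bases are not complementary): 1 (at position 2)
Effective Tm = 38 − 1×4 = 38 − 4 = 34°C

34°C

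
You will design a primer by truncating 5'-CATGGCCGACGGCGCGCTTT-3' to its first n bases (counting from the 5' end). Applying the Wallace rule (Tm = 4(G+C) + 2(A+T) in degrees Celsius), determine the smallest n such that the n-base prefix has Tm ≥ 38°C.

n = 11

First 10 bases: CATGGCCGAC → Tm = 34°C (< 38°C)
First 11 bases: CATGGCCGACG → Tm = 38°C (≥ 38°C)
Each additional base adds 2°C (A/T) or 4°C (G/C), so Tm is non-decreasing in n; n = 11 is the first length to reach 38°C.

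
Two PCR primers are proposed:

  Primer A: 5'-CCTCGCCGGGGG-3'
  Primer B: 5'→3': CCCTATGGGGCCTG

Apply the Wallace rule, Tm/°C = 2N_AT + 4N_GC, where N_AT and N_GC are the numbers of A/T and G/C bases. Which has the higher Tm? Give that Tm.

Primer B, 48°C

Primer A: A+T=1, G+C=11 → Tm = 2(1)+4(11) = 46°C
Primer B: A+T=4, G+C=10 → Tm = 2(4)+4(10) = 48°C
46°C vs 48°C → primer B is higher.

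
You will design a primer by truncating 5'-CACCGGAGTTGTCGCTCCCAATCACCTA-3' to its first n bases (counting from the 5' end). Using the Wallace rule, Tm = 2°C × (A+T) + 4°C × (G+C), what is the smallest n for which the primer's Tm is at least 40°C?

n = 13

First 12 bases: CACCGGAGTTGT → Tm = 38°C (< 40°C)
First 13 bases: CACCGGAGTTGTC → Tm = 42°C (≥ 40°C)
Since every base adds ≥2°C, Tm only increases with n, so the threshold is first crossed at n = 13.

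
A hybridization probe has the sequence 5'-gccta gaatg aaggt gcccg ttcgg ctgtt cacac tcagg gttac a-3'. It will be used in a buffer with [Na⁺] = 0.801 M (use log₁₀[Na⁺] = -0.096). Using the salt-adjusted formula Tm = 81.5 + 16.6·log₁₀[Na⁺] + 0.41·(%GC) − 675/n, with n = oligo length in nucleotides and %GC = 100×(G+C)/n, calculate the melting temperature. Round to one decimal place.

Length n = 46. Base counts: T=11, A=10, G=13, C=12
G+C = 25, so %GC = 25/46 × 100 = 54.348%
Salt term: 16.6 × (-0.096) = -1.594
GC term: 0.41 × 54.348 = 22.283; length term: −675/46 = −14.674
Tm = 81.5 + (-1.594) + 22.283 − 14.674 = 87.515 → 87.5°C

87.5°C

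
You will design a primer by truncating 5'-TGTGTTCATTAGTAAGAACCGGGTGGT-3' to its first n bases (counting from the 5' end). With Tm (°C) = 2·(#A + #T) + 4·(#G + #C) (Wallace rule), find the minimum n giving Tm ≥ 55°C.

First 20 bases: TGTGTTCATTAGTAAGAACC → Tm = 54°C (< 55°C)
First 21 bases: TGTGTTCATTAGTAAGAACCG → Tm = 58°C (≥ 55°C)
Since every base adds ≥2°C, Tm only increases with n, so the threshold is first crossed at n = 21.

n = 21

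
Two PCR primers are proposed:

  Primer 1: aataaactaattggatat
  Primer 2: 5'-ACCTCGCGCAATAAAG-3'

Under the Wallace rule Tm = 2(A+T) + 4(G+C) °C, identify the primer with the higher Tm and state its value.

Primer 2, 48°C

Primer 1: A+T=15, G+C=3 → Tm = 2(15)+4(3) = 42°C
Primer 2: A+T=8, G+C=8 → Tm = 2(8)+4(8) = 48°C
42°C vs 48°C → primer 2 is higher.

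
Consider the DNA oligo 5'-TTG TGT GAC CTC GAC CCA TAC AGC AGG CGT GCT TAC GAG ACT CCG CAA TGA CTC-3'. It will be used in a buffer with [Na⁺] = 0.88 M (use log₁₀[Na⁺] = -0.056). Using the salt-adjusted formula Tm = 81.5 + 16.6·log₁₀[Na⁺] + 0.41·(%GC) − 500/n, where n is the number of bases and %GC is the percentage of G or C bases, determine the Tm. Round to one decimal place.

94.1°C

Length n = 54. Scanning the sequence gives C=17, G=13, A=12, T=12.
G+C = 30, so %GC = 30/54 × 100 = 55.556%
Salt term: 16.6 × (-0.056) = -0.93
GC term: 0.41 × 55.556 = 22.778; length term: −500/54 = −9.259
Tm = 81.5 + (-0.93) + 22.778 − 9.259 = 94.089 → 94.1°C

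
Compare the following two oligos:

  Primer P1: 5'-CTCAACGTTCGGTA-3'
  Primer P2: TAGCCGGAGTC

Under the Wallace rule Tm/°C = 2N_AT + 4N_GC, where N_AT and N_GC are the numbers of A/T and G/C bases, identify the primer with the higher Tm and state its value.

Primer P1, 42°C

Primer P1: A+T=7, G+C=7 → Tm = 2(7)+4(7) = 42°C
Primer P2: A+T=4, G+C=7 → Tm = 2(4)+4(7) = 36°C
42°C vs 36°C → primer P1 is higher.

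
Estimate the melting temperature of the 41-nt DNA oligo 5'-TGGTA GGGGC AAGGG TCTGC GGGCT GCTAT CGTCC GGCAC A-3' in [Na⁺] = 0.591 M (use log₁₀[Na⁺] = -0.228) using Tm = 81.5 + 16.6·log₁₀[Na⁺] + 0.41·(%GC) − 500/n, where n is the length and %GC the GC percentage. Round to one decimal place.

92.5°C

Length n = 41. Scanning the sequence gives C=10, T=8, A=6, G=17.
G+C = 27, so %GC = 27/41 × 100 = 65.854%
Salt term: 16.6 × (-0.228) = -3.785
GC term: 0.41 × 65.854 = 27; length term: −500/41 = −12.195
Tm = 81.5 + (-3.785) + 27 − 12.195 = 92.52 → 92.5°C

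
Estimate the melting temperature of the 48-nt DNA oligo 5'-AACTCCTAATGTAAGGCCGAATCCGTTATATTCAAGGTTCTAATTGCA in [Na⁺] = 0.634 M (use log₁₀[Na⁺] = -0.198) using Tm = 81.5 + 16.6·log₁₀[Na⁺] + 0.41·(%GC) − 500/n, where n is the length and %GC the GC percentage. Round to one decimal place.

83.2°C

Length n = 48. Base counts: C=10, T=15, G=8, A=15
G+C = 18, so %GC = 18/48 × 100 = 37.5%
Salt term: 16.6 × (-0.198) = -3.287
GC term: 0.41 × 37.5 = 15.375; length term: −500/48 = −10.417
Tm = 81.5 + (-3.287) + 15.375 − 10.417 = 83.171 → 83.2°C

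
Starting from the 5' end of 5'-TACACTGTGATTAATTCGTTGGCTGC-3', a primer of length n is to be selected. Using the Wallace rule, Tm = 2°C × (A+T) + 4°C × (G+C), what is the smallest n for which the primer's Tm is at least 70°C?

n = 25

First 24 bases: TACACTGTGATTAATTCGTTGGCT → Tm = 66°C (< 70°C)
First 25 bases: TACACTGTGATTAATTCGTTGGCTG → Tm = 70°C (≥ 70°C)
Each additional base adds 2°C (A/T) or 4°C (G/C), so Tm is non-decreasing in n; n = 25 is the first length to reach 70°C.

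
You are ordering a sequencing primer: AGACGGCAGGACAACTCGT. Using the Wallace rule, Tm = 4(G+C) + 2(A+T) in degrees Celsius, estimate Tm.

A=6, T=2, C=5, G=6
So N_AT = 8 and N_GC = 11.
Tm = 2×8 + 4×11 = 60°C

60°C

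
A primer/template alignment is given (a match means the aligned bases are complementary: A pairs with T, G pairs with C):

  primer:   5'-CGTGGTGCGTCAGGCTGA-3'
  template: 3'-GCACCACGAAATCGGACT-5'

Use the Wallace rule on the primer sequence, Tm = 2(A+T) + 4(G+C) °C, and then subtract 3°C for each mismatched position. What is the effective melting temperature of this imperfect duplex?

51°C

Primer base counts: A=2, T=4, G=8, C=4 → A+T=6, G+C=12
Perfect-match Tm = 2(6) + 4(12) = 12 + 48 = 60°C
Mismatches (positions where the bases are not complementary): 3 (at positions 9, 11, 14)
Effective Tm = 60 − 3×3 = 60 − 9 = 51°C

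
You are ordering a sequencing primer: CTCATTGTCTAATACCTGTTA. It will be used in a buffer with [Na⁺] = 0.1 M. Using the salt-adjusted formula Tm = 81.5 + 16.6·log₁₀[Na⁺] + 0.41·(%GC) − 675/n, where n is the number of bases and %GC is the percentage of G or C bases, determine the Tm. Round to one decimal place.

Length n = 21. A=5, T=9, G=2, C=5
G+C = 7, so %GC = 7/21 × 100 = 33.333%
Salt term: 16.6 × (-1) = -16.6
GC term: 0.41 × 33.333 = 13.667; length term: −675/21 = −32.143
Tm = 81.5 + (-16.6) + 13.667 − 32.143 = 46.424 → 46.4°C

46.4°C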